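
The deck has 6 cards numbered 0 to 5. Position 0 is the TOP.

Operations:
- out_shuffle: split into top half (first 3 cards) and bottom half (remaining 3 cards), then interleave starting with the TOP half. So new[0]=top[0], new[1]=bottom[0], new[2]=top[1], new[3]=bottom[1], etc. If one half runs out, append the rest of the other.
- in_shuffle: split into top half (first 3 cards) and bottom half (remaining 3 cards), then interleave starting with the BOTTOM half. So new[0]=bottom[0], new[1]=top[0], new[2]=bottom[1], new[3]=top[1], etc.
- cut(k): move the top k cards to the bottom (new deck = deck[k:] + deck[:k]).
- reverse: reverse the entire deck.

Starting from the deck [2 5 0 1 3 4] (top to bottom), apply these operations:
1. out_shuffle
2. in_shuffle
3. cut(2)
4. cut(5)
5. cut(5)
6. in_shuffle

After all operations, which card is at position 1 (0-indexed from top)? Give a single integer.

After op 1 (out_shuffle): [2 1 5 3 0 4]
After op 2 (in_shuffle): [3 2 0 1 4 5]
After op 3 (cut(2)): [0 1 4 5 3 2]
After op 4 (cut(5)): [2 0 1 4 5 3]
After op 5 (cut(5)): [3 2 0 1 4 5]
After op 6 (in_shuffle): [1 3 4 2 5 0]
Position 1: card 3.

Answer: 3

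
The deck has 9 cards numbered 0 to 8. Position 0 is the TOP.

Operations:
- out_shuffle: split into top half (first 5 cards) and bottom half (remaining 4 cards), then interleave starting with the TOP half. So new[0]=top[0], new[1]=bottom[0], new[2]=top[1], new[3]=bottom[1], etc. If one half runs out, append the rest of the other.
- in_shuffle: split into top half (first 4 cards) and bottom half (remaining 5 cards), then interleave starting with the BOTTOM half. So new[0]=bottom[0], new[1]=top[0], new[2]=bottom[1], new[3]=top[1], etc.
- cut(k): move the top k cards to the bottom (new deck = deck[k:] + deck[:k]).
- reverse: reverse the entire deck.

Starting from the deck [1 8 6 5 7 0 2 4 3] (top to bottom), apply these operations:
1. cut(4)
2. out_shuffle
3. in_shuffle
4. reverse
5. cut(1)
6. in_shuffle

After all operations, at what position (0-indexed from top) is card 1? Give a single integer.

Answer: 0

Derivation:
After op 1 (cut(4)): [7 0 2 4 3 1 8 6 5]
After op 2 (out_shuffle): [7 1 0 8 2 6 4 5 3]
After op 3 (in_shuffle): [2 7 6 1 4 0 5 8 3]
After op 4 (reverse): [3 8 5 0 4 1 6 7 2]
After op 5 (cut(1)): [8 5 0 4 1 6 7 2 3]
After op 6 (in_shuffle): [1 8 6 5 7 0 2 4 3]
Card 1 is at position 0.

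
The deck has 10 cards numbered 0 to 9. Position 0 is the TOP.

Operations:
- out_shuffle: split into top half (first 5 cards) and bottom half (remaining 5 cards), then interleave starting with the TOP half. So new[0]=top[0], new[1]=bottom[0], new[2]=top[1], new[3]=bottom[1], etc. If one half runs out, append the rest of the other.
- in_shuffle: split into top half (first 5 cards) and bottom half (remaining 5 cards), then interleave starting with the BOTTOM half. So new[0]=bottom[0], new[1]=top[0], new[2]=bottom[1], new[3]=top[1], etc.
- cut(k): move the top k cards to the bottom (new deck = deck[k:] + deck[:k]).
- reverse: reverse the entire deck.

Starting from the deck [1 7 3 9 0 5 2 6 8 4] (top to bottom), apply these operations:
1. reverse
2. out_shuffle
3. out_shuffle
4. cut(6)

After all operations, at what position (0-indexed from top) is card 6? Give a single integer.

Answer: 2

Derivation:
After op 1 (reverse): [4 8 6 2 5 0 9 3 7 1]
After op 2 (out_shuffle): [4 0 8 9 6 3 2 7 5 1]
After op 3 (out_shuffle): [4 3 0 2 8 7 9 5 6 1]
After op 4 (cut(6)): [9 5 6 1 4 3 0 2 8 7]
Card 6 is at position 2.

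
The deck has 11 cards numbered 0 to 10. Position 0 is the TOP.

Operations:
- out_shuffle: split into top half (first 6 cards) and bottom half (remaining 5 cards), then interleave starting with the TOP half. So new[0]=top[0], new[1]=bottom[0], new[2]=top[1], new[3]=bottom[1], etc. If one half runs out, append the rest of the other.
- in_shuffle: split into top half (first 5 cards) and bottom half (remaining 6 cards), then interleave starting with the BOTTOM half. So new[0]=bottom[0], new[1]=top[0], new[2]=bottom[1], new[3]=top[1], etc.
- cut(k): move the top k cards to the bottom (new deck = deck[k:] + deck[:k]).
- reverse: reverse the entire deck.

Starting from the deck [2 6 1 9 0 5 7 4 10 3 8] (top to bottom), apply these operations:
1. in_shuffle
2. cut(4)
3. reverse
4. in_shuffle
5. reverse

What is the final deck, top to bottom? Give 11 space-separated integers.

Answer: 4 8 1 5 10 2 9 7 3 6 0

Derivation:
After op 1 (in_shuffle): [5 2 7 6 4 1 10 9 3 0 8]
After op 2 (cut(4)): [4 1 10 9 3 0 8 5 2 7 6]
After op 3 (reverse): [6 7 2 5 8 0 3 9 10 1 4]
After op 4 (in_shuffle): [0 6 3 7 9 2 10 5 1 8 4]
After op 5 (reverse): [4 8 1 5 10 2 9 7 3 6 0]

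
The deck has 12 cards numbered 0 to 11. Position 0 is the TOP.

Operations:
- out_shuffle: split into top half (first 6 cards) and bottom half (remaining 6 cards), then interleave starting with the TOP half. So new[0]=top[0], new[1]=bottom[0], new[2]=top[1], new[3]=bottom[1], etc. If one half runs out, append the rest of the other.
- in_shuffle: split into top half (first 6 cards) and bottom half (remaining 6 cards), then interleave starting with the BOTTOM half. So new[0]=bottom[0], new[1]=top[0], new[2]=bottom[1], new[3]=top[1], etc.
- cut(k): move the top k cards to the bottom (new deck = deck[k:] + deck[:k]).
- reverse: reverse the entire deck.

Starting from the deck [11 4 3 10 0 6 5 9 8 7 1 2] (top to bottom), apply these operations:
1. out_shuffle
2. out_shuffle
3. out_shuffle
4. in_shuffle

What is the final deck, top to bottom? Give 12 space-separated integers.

Answer: 7 11 6 9 4 10 8 1 0 5 2 3

Derivation:
After op 1 (out_shuffle): [11 5 4 9 3 8 10 7 0 1 6 2]
After op 2 (out_shuffle): [11 10 5 7 4 0 9 1 3 6 8 2]
After op 3 (out_shuffle): [11 9 10 1 5 3 7 6 4 8 0 2]
After op 4 (in_shuffle): [7 11 6 9 4 10 8 1 0 5 2 3]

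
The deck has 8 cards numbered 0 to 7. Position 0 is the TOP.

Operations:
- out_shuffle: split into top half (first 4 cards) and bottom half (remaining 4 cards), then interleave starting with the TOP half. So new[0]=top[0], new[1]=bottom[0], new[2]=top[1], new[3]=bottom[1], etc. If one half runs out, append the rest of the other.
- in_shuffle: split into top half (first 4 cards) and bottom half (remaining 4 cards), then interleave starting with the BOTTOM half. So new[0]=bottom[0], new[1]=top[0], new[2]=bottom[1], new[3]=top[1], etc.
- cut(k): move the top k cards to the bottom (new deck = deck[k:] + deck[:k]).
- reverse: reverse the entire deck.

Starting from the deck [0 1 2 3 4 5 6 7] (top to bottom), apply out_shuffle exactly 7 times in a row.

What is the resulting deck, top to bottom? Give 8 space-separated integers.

Answer: 0 4 1 5 2 6 3 7

Derivation:
After op 1 (out_shuffle): [0 4 1 5 2 6 3 7]
After op 2 (out_shuffle): [0 2 4 6 1 3 5 7]
After op 3 (out_shuffle): [0 1 2 3 4 5 6 7]
After op 4 (out_shuffle): [0 4 1 5 2 6 3 7]
After op 5 (out_shuffle): [0 2 4 6 1 3 5 7]
After op 6 (out_shuffle): [0 1 2 3 4 5 6 7]
After op 7 (out_shuffle): [0 4 1 5 2 6 3 7]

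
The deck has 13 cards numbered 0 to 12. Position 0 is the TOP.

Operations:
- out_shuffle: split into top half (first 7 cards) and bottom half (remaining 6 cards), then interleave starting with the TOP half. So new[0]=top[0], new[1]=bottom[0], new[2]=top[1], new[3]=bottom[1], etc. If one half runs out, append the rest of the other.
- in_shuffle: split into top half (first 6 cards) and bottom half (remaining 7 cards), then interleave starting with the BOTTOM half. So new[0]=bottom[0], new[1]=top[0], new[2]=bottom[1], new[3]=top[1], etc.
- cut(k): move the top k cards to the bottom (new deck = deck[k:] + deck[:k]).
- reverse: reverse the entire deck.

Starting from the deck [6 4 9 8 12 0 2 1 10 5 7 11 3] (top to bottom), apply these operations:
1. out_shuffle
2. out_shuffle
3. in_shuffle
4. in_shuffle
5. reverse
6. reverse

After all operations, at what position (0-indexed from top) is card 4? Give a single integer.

After op 1 (out_shuffle): [6 1 4 10 9 5 8 7 12 11 0 3 2]
After op 2 (out_shuffle): [6 7 1 12 4 11 10 0 9 3 5 2 8]
After op 3 (in_shuffle): [10 6 0 7 9 1 3 12 5 4 2 11 8]
After op 4 (in_shuffle): [3 10 12 6 5 0 4 7 2 9 11 1 8]
After op 5 (reverse): [8 1 11 9 2 7 4 0 5 6 12 10 3]
After op 6 (reverse): [3 10 12 6 5 0 4 7 2 9 11 1 8]
Card 4 is at position 6.

Answer: 6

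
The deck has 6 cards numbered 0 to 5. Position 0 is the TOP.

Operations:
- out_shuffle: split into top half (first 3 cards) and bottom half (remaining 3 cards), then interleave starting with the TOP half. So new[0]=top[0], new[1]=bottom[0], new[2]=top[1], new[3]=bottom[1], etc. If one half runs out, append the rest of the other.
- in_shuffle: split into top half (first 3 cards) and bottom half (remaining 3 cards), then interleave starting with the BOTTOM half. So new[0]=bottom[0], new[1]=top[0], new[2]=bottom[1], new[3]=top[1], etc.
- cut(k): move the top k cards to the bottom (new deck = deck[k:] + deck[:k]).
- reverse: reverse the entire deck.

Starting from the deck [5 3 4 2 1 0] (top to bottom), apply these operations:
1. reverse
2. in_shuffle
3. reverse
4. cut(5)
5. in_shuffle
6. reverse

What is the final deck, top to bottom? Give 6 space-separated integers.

Answer: 5 0 2 3 4 1

Derivation:
After op 1 (reverse): [0 1 2 4 3 5]
After op 2 (in_shuffle): [4 0 3 1 5 2]
After op 3 (reverse): [2 5 1 3 0 4]
After op 4 (cut(5)): [4 2 5 1 3 0]
After op 5 (in_shuffle): [1 4 3 2 0 5]
After op 6 (reverse): [5 0 2 3 4 1]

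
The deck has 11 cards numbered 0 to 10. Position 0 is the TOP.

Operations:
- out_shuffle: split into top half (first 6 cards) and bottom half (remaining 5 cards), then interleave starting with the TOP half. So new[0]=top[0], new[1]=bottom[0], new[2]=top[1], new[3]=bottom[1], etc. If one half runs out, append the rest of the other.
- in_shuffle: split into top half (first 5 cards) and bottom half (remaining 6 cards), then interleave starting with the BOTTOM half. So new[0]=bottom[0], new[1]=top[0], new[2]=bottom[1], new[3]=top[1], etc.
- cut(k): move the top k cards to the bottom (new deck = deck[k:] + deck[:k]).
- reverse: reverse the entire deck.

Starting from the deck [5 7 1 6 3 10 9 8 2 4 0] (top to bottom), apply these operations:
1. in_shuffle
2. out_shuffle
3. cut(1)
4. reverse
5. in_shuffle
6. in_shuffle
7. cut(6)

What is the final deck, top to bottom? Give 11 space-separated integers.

Answer: 5 1 3 9 2 0 7 6 10 8 4

Derivation:
After op 1 (in_shuffle): [10 5 9 7 8 1 2 6 4 3 0]
After op 2 (out_shuffle): [10 2 5 6 9 4 7 3 8 0 1]
After op 3 (cut(1)): [2 5 6 9 4 7 3 8 0 1 10]
After op 4 (reverse): [10 1 0 8 3 7 4 9 6 5 2]
After op 5 (in_shuffle): [7 10 4 1 9 0 6 8 5 3 2]
After op 6 (in_shuffle): [0 7 6 10 8 4 5 1 3 9 2]
After op 7 (cut(6)): [5 1 3 9 2 0 7 6 10 8 4]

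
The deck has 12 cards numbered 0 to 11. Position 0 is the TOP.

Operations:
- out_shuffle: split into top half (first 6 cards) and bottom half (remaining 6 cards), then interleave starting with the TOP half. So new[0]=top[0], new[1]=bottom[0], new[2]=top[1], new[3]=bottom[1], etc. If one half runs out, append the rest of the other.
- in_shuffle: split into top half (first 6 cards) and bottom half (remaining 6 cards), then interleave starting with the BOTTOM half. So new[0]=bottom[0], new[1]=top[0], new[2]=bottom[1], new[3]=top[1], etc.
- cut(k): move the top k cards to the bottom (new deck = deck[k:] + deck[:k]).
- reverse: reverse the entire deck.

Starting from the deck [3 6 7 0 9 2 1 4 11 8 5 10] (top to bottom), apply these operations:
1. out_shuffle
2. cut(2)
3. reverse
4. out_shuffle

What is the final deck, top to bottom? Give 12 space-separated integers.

Answer: 1 8 3 0 10 11 2 7 5 4 9 6

Derivation:
After op 1 (out_shuffle): [3 1 6 4 7 11 0 8 9 5 2 10]
After op 2 (cut(2)): [6 4 7 11 0 8 9 5 2 10 3 1]
After op 3 (reverse): [1 3 10 2 5 9 8 0 11 7 4 6]
After op 4 (out_shuffle): [1 8 3 0 10 11 2 7 5 4 9 6]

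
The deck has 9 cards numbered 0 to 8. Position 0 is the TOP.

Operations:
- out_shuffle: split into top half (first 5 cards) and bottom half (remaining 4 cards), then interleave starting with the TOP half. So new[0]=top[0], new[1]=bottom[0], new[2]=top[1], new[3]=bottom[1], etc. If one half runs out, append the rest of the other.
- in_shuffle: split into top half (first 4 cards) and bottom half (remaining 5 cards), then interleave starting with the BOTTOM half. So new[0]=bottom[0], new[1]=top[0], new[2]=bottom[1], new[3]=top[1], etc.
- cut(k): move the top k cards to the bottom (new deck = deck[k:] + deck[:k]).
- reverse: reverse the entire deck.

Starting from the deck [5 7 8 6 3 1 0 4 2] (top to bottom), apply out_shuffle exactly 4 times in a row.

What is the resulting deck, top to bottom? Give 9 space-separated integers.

After op 1 (out_shuffle): [5 1 7 0 8 4 6 2 3]
After op 2 (out_shuffle): [5 4 1 6 7 2 0 3 8]
After op 3 (out_shuffle): [5 2 4 0 1 3 6 8 7]
After op 4 (out_shuffle): [5 3 2 6 4 8 0 7 1]

Answer: 5 3 2 6 4 8 0 7 1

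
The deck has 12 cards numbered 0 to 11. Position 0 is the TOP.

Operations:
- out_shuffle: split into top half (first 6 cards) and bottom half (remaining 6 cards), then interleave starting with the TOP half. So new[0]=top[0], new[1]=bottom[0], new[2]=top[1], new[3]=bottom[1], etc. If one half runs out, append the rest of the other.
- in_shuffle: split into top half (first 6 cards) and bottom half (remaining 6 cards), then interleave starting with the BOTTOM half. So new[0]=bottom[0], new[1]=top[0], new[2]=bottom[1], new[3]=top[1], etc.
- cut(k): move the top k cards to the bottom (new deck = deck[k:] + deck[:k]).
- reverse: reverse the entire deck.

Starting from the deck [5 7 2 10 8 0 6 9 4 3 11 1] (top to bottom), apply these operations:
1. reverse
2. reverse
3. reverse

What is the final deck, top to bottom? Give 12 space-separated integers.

Answer: 1 11 3 4 9 6 0 8 10 2 7 5

Derivation:
After op 1 (reverse): [1 11 3 4 9 6 0 8 10 2 7 5]
After op 2 (reverse): [5 7 2 10 8 0 6 9 4 3 11 1]
After op 3 (reverse): [1 11 3 4 9 6 0 8 10 2 7 5]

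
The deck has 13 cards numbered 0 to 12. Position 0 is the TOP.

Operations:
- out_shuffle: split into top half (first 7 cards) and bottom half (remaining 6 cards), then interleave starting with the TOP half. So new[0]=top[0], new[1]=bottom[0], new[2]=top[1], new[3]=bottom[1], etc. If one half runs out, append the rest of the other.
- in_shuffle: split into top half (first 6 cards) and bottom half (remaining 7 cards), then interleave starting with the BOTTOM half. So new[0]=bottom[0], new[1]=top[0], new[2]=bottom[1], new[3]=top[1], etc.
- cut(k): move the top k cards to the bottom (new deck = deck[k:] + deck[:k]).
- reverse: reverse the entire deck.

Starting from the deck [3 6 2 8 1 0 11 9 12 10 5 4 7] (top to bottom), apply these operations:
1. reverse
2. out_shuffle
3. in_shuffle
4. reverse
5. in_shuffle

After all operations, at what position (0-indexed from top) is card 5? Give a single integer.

Answer: 7

Derivation:
After op 1 (reverse): [7 4 5 10 12 9 11 0 1 8 2 6 3]
After op 2 (out_shuffle): [7 0 4 1 5 8 10 2 12 6 9 3 11]
After op 3 (in_shuffle): [10 7 2 0 12 4 6 1 9 5 3 8 11]
After op 4 (reverse): [11 8 3 5 9 1 6 4 12 0 2 7 10]
After op 5 (in_shuffle): [6 11 4 8 12 3 0 5 2 9 7 1 10]
Card 5 is at position 7.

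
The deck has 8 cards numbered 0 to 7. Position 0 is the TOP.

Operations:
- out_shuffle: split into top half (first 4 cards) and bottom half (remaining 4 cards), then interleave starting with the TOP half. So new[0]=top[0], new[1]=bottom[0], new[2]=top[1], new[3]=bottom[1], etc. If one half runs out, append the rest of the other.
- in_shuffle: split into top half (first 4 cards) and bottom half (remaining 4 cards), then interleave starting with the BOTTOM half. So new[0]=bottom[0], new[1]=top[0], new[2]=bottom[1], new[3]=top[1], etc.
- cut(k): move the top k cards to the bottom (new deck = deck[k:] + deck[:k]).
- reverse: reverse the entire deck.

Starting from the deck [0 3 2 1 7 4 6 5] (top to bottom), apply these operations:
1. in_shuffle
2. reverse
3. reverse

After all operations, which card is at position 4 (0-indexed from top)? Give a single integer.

After op 1 (in_shuffle): [7 0 4 3 6 2 5 1]
After op 2 (reverse): [1 5 2 6 3 4 0 7]
After op 3 (reverse): [7 0 4 3 6 2 5 1]
Position 4: card 6.

Answer: 6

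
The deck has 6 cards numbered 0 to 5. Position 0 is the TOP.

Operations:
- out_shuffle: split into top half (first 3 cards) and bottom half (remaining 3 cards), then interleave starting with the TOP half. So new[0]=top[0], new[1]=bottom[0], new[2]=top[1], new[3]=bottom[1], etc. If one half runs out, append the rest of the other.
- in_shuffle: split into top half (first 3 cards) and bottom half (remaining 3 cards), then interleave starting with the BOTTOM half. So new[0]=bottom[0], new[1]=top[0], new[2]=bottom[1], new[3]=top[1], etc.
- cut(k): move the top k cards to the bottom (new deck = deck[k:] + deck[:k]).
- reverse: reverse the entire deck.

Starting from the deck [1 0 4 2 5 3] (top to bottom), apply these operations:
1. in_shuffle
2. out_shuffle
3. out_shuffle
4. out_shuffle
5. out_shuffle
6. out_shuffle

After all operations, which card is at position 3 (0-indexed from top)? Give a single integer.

Answer: 3

Derivation:
After op 1 (in_shuffle): [2 1 5 0 3 4]
After op 2 (out_shuffle): [2 0 1 3 5 4]
After op 3 (out_shuffle): [2 3 0 5 1 4]
After op 4 (out_shuffle): [2 5 3 1 0 4]
After op 5 (out_shuffle): [2 1 5 0 3 4]
After op 6 (out_shuffle): [2 0 1 3 5 4]
Position 3: card 3.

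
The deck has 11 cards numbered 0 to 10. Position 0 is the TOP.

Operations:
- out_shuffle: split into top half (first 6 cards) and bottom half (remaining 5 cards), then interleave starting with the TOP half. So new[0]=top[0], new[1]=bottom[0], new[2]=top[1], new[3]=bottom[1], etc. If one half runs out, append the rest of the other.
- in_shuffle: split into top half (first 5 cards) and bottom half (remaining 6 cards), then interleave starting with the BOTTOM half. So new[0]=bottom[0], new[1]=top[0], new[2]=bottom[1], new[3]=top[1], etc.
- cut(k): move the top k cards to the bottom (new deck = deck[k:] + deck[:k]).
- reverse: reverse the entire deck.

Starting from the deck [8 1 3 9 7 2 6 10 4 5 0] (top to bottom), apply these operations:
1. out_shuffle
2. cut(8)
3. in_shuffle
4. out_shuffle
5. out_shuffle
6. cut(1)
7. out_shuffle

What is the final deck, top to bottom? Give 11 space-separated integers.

Answer: 0 5 4 10 6 2 7 9 3 1 8

Derivation:
After op 1 (out_shuffle): [8 6 1 10 3 4 9 5 7 0 2]
After op 2 (cut(8)): [7 0 2 8 6 1 10 3 4 9 5]
After op 3 (in_shuffle): [1 7 10 0 3 2 4 8 9 6 5]
After op 4 (out_shuffle): [1 4 7 8 10 9 0 6 3 5 2]
After op 5 (out_shuffle): [1 0 4 6 7 3 8 5 10 2 9]
After op 6 (cut(1)): [0 4 6 7 3 8 5 10 2 9 1]
After op 7 (out_shuffle): [0 5 4 10 6 2 7 9 3 1 8]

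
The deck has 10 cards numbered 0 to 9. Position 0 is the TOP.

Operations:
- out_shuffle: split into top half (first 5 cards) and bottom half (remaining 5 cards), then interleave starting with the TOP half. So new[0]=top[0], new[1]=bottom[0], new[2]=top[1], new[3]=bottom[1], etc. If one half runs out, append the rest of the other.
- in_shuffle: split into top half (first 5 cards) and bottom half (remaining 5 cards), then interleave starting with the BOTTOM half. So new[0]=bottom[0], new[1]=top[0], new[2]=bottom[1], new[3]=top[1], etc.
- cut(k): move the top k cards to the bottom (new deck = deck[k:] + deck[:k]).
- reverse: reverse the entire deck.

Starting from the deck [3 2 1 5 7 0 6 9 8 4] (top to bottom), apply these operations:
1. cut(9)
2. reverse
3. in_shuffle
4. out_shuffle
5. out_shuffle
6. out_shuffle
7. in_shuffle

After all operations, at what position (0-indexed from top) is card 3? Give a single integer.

Answer: 7

Derivation:
After op 1 (cut(9)): [4 3 2 1 5 7 0 6 9 8]
After op 2 (reverse): [8 9 6 0 7 5 1 2 3 4]
After op 3 (in_shuffle): [5 8 1 9 2 6 3 0 4 7]
After op 4 (out_shuffle): [5 6 8 3 1 0 9 4 2 7]
After op 5 (out_shuffle): [5 0 6 9 8 4 3 2 1 7]
After op 6 (out_shuffle): [5 4 0 3 6 2 9 1 8 7]
After op 7 (in_shuffle): [2 5 9 4 1 0 8 3 7 6]
Card 3 is at position 7.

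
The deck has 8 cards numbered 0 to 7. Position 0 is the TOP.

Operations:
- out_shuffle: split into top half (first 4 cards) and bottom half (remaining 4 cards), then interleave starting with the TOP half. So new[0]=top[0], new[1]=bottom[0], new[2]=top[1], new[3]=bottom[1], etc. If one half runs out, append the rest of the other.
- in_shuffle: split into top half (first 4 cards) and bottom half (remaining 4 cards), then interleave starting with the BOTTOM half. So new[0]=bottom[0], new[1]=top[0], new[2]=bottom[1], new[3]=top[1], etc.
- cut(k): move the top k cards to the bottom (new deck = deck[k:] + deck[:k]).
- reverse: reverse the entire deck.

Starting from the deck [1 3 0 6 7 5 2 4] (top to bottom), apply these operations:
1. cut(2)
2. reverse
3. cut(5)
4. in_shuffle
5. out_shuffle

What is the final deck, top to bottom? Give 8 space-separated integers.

After op 1 (cut(2)): [0 6 7 5 2 4 1 3]
After op 2 (reverse): [3 1 4 2 5 7 6 0]
After op 3 (cut(5)): [7 6 0 3 1 4 2 5]
After op 4 (in_shuffle): [1 7 4 6 2 0 5 3]
After op 5 (out_shuffle): [1 2 7 0 4 5 6 3]

Answer: 1 2 7 0 4 5 6 3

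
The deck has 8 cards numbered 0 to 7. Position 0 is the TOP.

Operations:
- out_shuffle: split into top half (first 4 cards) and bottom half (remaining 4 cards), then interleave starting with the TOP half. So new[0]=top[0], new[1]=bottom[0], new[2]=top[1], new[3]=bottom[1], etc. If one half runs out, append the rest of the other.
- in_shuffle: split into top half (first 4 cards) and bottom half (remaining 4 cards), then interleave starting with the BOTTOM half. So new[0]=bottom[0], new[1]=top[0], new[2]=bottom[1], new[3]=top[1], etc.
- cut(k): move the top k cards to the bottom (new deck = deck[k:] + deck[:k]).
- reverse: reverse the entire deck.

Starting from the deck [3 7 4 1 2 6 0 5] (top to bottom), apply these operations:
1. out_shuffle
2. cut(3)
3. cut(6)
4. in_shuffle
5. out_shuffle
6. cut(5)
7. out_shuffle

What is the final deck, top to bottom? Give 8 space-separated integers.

After op 1 (out_shuffle): [3 2 7 6 4 0 1 5]
After op 2 (cut(3)): [6 4 0 1 5 3 2 7]
After op 3 (cut(6)): [2 7 6 4 0 1 5 3]
After op 4 (in_shuffle): [0 2 1 7 5 6 3 4]
After op 5 (out_shuffle): [0 5 2 6 1 3 7 4]
After op 6 (cut(5)): [3 7 4 0 5 2 6 1]
After op 7 (out_shuffle): [3 5 7 2 4 6 0 1]

Answer: 3 5 7 2 4 6 0 1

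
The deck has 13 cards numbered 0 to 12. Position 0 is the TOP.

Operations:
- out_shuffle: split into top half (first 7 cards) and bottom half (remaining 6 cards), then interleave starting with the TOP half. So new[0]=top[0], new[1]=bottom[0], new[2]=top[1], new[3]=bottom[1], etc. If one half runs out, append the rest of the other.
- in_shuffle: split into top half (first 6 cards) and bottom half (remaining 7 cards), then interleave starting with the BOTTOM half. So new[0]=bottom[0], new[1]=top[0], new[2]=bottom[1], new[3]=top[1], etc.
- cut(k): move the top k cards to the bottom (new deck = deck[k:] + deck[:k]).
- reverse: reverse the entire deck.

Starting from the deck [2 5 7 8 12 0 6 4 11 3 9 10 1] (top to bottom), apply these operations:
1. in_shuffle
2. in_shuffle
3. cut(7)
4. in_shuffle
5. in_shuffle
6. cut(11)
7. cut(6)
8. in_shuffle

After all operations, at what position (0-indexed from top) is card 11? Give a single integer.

After op 1 (in_shuffle): [6 2 4 5 11 7 3 8 9 12 10 0 1]
After op 2 (in_shuffle): [3 6 8 2 9 4 12 5 10 11 0 7 1]
After op 3 (cut(7)): [5 10 11 0 7 1 3 6 8 2 9 4 12]
After op 4 (in_shuffle): [3 5 6 10 8 11 2 0 9 7 4 1 12]
After op 5 (in_shuffle): [2 3 0 5 9 6 7 10 4 8 1 11 12]
After op 6 (cut(11)): [11 12 2 3 0 5 9 6 7 10 4 8 1]
After op 7 (cut(6)): [9 6 7 10 4 8 1 11 12 2 3 0 5]
After op 8 (in_shuffle): [1 9 11 6 12 7 2 10 3 4 0 8 5]
Card 11 is at position 2.

Answer: 2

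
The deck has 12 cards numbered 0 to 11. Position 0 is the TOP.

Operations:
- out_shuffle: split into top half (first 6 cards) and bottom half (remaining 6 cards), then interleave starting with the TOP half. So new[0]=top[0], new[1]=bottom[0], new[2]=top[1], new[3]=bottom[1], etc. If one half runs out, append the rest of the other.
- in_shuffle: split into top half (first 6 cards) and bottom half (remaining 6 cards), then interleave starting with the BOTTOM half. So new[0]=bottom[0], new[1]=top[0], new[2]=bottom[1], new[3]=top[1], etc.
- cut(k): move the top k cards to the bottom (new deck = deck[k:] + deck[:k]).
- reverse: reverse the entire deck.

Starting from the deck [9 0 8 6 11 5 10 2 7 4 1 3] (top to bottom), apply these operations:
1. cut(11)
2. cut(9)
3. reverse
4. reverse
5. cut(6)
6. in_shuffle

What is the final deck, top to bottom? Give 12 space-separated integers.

Answer: 7 8 4 6 1 11 3 5 9 10 0 2

Derivation:
After op 1 (cut(11)): [3 9 0 8 6 11 5 10 2 7 4 1]
After op 2 (cut(9)): [7 4 1 3 9 0 8 6 11 5 10 2]
After op 3 (reverse): [2 10 5 11 6 8 0 9 3 1 4 7]
After op 4 (reverse): [7 4 1 3 9 0 8 6 11 5 10 2]
After op 5 (cut(6)): [8 6 11 5 10 2 7 4 1 3 9 0]
After op 6 (in_shuffle): [7 8 4 6 1 11 3 5 9 10 0 2]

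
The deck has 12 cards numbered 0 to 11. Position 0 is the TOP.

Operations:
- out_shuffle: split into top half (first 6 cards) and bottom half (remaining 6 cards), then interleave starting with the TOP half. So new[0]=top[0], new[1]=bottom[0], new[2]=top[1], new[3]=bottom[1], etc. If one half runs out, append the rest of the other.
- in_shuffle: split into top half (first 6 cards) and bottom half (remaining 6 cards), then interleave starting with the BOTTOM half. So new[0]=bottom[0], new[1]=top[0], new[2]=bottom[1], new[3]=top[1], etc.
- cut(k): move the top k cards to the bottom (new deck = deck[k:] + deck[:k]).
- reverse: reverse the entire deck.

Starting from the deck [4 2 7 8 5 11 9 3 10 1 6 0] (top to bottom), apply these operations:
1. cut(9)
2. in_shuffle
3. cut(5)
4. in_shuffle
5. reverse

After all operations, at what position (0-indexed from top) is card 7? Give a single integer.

After op 1 (cut(9)): [1 6 0 4 2 7 8 5 11 9 3 10]
After op 2 (in_shuffle): [8 1 5 6 11 0 9 4 3 2 10 7]
After op 3 (cut(5)): [0 9 4 3 2 10 7 8 1 5 6 11]
After op 4 (in_shuffle): [7 0 8 9 1 4 5 3 6 2 11 10]
After op 5 (reverse): [10 11 2 6 3 5 4 1 9 8 0 7]
Card 7 is at position 11.

Answer: 11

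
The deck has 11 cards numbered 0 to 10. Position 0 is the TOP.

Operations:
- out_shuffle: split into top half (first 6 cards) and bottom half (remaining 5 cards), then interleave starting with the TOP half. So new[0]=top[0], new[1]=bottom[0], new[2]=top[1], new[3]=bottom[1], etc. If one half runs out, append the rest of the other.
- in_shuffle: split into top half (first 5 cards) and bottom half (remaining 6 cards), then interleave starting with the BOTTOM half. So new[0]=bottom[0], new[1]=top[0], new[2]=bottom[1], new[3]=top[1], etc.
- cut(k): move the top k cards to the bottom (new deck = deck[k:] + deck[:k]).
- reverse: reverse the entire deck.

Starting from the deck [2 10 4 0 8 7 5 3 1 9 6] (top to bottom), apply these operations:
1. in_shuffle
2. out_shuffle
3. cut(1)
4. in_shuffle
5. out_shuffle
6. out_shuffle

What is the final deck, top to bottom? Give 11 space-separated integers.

Answer: 10 2 6 9 1 3 5 7 8 0 4

Derivation:
After op 1 (in_shuffle): [7 2 5 10 3 4 1 0 9 8 6]
After op 2 (out_shuffle): [7 1 2 0 5 9 10 8 3 6 4]
After op 3 (cut(1)): [1 2 0 5 9 10 8 3 6 4 7]
After op 4 (in_shuffle): [10 1 8 2 3 0 6 5 4 9 7]
After op 5 (out_shuffle): [10 6 1 5 8 4 2 9 3 7 0]
After op 6 (out_shuffle): [10 2 6 9 1 3 5 7 8 0 4]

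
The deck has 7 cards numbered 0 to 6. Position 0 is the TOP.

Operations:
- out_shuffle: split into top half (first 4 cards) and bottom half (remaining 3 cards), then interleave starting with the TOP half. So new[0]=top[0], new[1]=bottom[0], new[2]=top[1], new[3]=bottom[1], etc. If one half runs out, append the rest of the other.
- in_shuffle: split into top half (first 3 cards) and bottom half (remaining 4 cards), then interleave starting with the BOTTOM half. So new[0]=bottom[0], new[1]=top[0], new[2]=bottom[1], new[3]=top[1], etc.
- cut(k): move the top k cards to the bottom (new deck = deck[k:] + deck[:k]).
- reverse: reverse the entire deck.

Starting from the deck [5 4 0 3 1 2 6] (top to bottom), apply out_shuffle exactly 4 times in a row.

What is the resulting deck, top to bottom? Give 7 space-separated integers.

Answer: 5 1 4 2 0 6 3

Derivation:
After op 1 (out_shuffle): [5 1 4 2 0 6 3]
After op 2 (out_shuffle): [5 0 1 6 4 3 2]
After op 3 (out_shuffle): [5 4 0 3 1 2 6]
After op 4 (out_shuffle): [5 1 4 2 0 6 3]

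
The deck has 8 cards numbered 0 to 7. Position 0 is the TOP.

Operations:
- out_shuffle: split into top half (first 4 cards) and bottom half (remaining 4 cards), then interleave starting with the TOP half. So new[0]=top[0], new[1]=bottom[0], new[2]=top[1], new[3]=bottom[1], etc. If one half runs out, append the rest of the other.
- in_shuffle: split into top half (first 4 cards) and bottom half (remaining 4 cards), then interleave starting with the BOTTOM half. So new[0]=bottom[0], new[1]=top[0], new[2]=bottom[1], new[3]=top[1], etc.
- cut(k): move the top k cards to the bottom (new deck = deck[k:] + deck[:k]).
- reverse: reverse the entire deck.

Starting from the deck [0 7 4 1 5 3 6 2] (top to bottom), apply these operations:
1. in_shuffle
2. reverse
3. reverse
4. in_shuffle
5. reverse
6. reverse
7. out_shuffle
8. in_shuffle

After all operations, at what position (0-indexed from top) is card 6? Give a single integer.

Answer: 1

Derivation:
After op 1 (in_shuffle): [5 0 3 7 6 4 2 1]
After op 2 (reverse): [1 2 4 6 7 3 0 5]
After op 3 (reverse): [5 0 3 7 6 4 2 1]
After op 4 (in_shuffle): [6 5 4 0 2 3 1 7]
After op 5 (reverse): [7 1 3 2 0 4 5 6]
After op 6 (reverse): [6 5 4 0 2 3 1 7]
After op 7 (out_shuffle): [6 2 5 3 4 1 0 7]
After op 8 (in_shuffle): [4 6 1 2 0 5 7 3]
Card 6 is at position 1.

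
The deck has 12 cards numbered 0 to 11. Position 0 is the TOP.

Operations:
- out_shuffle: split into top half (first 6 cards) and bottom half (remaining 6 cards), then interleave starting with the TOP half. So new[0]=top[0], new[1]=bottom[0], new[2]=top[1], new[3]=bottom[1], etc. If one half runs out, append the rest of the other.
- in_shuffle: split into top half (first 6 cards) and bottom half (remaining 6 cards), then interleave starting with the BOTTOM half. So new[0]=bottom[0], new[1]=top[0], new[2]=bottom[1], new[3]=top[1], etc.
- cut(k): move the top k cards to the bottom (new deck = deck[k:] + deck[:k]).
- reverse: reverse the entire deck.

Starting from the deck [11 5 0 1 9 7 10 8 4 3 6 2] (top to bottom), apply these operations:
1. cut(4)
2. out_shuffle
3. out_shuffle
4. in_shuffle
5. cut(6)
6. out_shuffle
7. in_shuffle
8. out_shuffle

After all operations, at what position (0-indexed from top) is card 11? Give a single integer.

Answer: 7

Derivation:
After op 1 (cut(4)): [9 7 10 8 4 3 6 2 11 5 0 1]
After op 2 (out_shuffle): [9 6 7 2 10 11 8 5 4 0 3 1]
After op 3 (out_shuffle): [9 8 6 5 7 4 2 0 10 3 11 1]
After op 4 (in_shuffle): [2 9 0 8 10 6 3 5 11 7 1 4]
After op 5 (cut(6)): [3 5 11 7 1 4 2 9 0 8 10 6]
After op 6 (out_shuffle): [3 2 5 9 11 0 7 8 1 10 4 6]
After op 7 (in_shuffle): [7 3 8 2 1 5 10 9 4 11 6 0]
After op 8 (out_shuffle): [7 10 3 9 8 4 2 11 1 6 5 0]
Card 11 is at position 7.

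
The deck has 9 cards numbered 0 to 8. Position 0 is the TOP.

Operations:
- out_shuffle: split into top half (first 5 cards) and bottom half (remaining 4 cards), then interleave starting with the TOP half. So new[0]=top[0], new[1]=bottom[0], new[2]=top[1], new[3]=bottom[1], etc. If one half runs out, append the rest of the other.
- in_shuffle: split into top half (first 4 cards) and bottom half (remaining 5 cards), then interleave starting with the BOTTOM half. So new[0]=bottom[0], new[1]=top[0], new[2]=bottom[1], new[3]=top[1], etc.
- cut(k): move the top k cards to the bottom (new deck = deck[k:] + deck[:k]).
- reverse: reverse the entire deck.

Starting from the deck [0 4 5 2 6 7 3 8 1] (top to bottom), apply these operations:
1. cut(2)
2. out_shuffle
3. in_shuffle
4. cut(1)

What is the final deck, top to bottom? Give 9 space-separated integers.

Answer: 5 0 8 7 2 4 1 3 6

Derivation:
After op 1 (cut(2)): [5 2 6 7 3 8 1 0 4]
After op 2 (out_shuffle): [5 8 2 1 6 0 7 4 3]
After op 3 (in_shuffle): [6 5 0 8 7 2 4 1 3]
After op 4 (cut(1)): [5 0 8 7 2 4 1 3 6]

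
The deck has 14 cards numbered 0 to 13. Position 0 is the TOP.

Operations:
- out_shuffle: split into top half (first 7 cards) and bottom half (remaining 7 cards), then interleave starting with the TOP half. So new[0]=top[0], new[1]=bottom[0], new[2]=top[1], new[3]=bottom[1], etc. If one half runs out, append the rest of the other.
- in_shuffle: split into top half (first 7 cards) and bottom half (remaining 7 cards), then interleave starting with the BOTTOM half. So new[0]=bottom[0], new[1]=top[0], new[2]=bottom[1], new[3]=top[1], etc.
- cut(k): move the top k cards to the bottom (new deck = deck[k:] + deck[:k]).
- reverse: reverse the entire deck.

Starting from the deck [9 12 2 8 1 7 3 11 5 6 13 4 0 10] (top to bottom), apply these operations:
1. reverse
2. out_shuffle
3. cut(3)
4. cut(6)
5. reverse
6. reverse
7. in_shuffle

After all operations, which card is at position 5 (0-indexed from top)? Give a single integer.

After op 1 (reverse): [10 0 4 13 6 5 11 3 7 1 8 2 12 9]
After op 2 (out_shuffle): [10 3 0 7 4 1 13 8 6 2 5 12 11 9]
After op 3 (cut(3)): [7 4 1 13 8 6 2 5 12 11 9 10 3 0]
After op 4 (cut(6)): [2 5 12 11 9 10 3 0 7 4 1 13 8 6]
After op 5 (reverse): [6 8 13 1 4 7 0 3 10 9 11 12 5 2]
After op 6 (reverse): [2 5 12 11 9 10 3 0 7 4 1 13 8 6]
After op 7 (in_shuffle): [0 2 7 5 4 12 1 11 13 9 8 10 6 3]
Position 5: card 12.

Answer: 12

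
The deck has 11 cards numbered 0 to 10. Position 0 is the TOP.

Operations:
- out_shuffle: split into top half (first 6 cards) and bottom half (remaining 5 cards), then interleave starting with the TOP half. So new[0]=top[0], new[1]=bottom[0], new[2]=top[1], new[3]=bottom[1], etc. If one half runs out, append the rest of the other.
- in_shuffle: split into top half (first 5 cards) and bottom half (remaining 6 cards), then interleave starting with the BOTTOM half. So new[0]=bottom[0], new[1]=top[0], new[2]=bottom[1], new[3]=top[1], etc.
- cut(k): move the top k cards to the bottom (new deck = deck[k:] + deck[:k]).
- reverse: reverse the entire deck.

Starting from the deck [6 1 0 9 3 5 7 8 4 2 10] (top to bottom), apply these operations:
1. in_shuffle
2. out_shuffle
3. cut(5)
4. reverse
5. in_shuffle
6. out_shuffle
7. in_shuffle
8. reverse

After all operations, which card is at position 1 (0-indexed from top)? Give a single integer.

After op 1 (in_shuffle): [5 6 7 1 8 0 4 9 2 3 10]
After op 2 (out_shuffle): [5 4 6 9 7 2 1 3 8 10 0]
After op 3 (cut(5)): [2 1 3 8 10 0 5 4 6 9 7]
After op 4 (reverse): [7 9 6 4 5 0 10 8 3 1 2]
After op 5 (in_shuffle): [0 7 10 9 8 6 3 4 1 5 2]
After op 6 (out_shuffle): [0 3 7 4 10 1 9 5 8 2 6]
After op 7 (in_shuffle): [1 0 9 3 5 7 8 4 2 10 6]
After op 8 (reverse): [6 10 2 4 8 7 5 3 9 0 1]
Position 1: card 10.

Answer: 10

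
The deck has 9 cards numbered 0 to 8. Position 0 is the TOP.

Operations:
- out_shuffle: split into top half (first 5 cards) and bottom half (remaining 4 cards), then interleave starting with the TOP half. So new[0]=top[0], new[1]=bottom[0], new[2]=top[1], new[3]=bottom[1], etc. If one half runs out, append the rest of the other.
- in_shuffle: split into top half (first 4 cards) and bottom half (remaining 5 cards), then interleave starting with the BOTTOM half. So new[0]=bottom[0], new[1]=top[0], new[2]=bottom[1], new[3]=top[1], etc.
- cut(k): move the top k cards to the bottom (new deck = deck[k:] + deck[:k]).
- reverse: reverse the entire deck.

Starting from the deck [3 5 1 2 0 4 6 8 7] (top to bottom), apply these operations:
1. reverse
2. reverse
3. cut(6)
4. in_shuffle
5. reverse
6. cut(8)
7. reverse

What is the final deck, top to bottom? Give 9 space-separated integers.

Answer: 6 1 8 2 7 0 3 4 5

Derivation:
After op 1 (reverse): [7 8 6 4 0 2 1 5 3]
After op 2 (reverse): [3 5 1 2 0 4 6 8 7]
After op 3 (cut(6)): [6 8 7 3 5 1 2 0 4]
After op 4 (in_shuffle): [5 6 1 8 2 7 0 3 4]
After op 5 (reverse): [4 3 0 7 2 8 1 6 5]
After op 6 (cut(8)): [5 4 3 0 7 2 8 1 6]
After op 7 (reverse): [6 1 8 2 7 0 3 4 5]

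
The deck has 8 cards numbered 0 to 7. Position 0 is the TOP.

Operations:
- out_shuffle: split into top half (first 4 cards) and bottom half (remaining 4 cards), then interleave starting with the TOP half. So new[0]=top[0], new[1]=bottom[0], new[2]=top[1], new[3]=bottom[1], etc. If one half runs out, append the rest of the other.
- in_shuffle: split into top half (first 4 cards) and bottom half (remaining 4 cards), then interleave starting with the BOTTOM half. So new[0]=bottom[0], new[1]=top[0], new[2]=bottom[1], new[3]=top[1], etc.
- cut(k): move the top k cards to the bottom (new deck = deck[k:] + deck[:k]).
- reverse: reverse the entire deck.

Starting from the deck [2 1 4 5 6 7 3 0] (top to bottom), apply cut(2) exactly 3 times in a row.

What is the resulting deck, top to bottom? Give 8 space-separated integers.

Answer: 3 0 2 1 4 5 6 7

Derivation:
After op 1 (cut(2)): [4 5 6 7 3 0 2 1]
After op 2 (cut(2)): [6 7 3 0 2 1 4 5]
After op 3 (cut(2)): [3 0 2 1 4 5 6 7]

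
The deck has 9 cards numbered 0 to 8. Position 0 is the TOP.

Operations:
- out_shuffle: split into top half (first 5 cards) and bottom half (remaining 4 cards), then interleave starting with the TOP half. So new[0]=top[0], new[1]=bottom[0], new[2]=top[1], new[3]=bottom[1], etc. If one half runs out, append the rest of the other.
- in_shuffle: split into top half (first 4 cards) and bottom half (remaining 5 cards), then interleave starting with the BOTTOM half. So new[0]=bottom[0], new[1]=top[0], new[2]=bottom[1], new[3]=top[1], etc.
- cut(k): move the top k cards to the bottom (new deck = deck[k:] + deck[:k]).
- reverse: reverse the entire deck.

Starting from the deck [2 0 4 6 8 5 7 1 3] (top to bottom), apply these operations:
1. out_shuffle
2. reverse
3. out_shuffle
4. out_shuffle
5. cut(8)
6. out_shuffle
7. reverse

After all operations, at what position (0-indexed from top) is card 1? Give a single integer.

Answer: 0

Derivation:
After op 1 (out_shuffle): [2 5 0 7 4 1 6 3 8]
After op 2 (reverse): [8 3 6 1 4 7 0 5 2]
After op 3 (out_shuffle): [8 7 3 0 6 5 1 2 4]
After op 4 (out_shuffle): [8 5 7 1 3 2 0 4 6]
After op 5 (cut(8)): [6 8 5 7 1 3 2 0 4]
After op 6 (out_shuffle): [6 3 8 2 5 0 7 4 1]
After op 7 (reverse): [1 4 7 0 5 2 8 3 6]
Card 1 is at position 0.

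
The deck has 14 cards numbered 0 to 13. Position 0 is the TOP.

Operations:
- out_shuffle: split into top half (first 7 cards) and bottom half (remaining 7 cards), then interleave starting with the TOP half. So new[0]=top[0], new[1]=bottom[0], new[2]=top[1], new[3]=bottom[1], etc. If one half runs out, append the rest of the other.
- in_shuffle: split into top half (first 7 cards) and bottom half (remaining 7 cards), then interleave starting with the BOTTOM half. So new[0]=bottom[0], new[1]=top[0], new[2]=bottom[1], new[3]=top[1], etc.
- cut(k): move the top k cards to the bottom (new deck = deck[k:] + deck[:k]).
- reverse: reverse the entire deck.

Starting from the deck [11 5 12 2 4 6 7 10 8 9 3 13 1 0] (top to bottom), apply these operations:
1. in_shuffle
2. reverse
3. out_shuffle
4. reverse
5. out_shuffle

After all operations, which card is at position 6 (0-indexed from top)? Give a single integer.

After op 1 (in_shuffle): [10 11 8 5 9 12 3 2 13 4 1 6 0 7]
After op 2 (reverse): [7 0 6 1 4 13 2 3 12 9 5 8 11 10]
After op 3 (out_shuffle): [7 3 0 12 6 9 1 5 4 8 13 11 2 10]
After op 4 (reverse): [10 2 11 13 8 4 5 1 9 6 12 0 3 7]
After op 5 (out_shuffle): [10 1 2 9 11 6 13 12 8 0 4 3 5 7]
Position 6: card 13.

Answer: 13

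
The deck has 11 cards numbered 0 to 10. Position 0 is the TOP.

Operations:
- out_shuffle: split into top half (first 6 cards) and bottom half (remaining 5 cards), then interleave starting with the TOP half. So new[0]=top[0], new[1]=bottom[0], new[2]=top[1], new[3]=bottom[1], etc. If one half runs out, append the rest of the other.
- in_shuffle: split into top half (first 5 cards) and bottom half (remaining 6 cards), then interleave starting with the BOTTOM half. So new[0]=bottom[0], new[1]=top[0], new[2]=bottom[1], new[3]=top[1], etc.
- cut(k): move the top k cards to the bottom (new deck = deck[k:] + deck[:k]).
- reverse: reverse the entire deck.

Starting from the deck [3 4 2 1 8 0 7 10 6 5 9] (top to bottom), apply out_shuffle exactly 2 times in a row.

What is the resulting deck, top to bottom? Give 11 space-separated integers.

After op 1 (out_shuffle): [3 7 4 10 2 6 1 5 8 9 0]
After op 2 (out_shuffle): [3 1 7 5 4 8 10 9 2 0 6]

Answer: 3 1 7 5 4 8 10 9 2 0 6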